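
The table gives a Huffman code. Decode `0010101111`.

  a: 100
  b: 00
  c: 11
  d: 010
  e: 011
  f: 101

Read left to right; each codeword is recognised as soon as it completes (prefix code):
  00→b | 101→f | 011→e | 11→c
Decoded message: bfec

bfec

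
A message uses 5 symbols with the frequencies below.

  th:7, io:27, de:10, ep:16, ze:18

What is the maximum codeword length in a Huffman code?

Merge the two lowest-weight nodes at each step:
combine th(7), de(10) → 17
combine ep(16), 17 → 33
combine ze(18), io(27) → 45
combine 33, 45 → 78
The rarest symbols sit at the bottom; the longest codeword is 3 bits.

3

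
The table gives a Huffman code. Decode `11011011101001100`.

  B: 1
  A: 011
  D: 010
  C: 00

BBAABDAC

Read left to right; each codeword is recognised as soon as it completes (prefix code):
  1→B | 1→B | 011→A | 011→A | 1→B | 010→D | 011→A | 00→C
Decoded message: BBAABDAC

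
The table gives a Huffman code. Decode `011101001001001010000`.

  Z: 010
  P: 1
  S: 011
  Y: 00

SPZZZZPYY

Read left to right; each codeword is recognised as soon as it completes (prefix code):
  011→S | 1→P | 010→Z | 010→Z | 010→Z | 010→Z | 1→P | 00→Y | 00→Y
Decoded message: SPZZZZPYY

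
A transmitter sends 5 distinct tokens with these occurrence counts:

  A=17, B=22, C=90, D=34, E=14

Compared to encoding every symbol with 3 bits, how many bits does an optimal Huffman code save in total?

Fixed-length: 3 bits × 177 symbols = 531 bits.
Huffman merges:
E(14) + A(17) → 31
B(22) + 31 → 53
D(34) + 53 → 87
87 + C(90) → 177
Huffman total = 31 + 53 + 87 + 177 = 348 bits.
Saving = 531 − 348 = 183 bits.

183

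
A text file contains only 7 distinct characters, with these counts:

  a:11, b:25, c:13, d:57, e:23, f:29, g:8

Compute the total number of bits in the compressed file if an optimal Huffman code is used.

431

Merge the two smallest weights repeatedly:
combine g(8), a(11) → 19
combine c(13), 19 → 32
combine e(23), b(25) → 48
combine f(29), 32 → 61
combine 48, d(57) → 105
combine 61, 105 → 166
Each symbol's bit-cost is frequency × depth; summing gives 431 bits (equivalently 19 + 32 + 48 + 61 + 105 + 166).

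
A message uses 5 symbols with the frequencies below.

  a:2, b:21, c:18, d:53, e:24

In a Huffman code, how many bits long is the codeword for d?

1

Build the tree from the bottom:
merge a(2) and c(18): 20
merge 20 and b(21): 41
merge e(24) and 41: 65
merge d(53) and 65: 118
d is a child of the root — depth 1, so its codeword is a single bit.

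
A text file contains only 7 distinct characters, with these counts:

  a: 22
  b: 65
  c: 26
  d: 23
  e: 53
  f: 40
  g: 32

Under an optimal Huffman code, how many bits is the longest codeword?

4

Merge the two lowest-weight nodes at each step:
a(22) + d(23) → 45
c(26) + g(32) → 58
f(40) + 45 → 85
e(53) + 58 → 111
b(65) + 85 → 150
111 + 150 → 261
The first pair merged (a, d) ends up deepest, at depth 4.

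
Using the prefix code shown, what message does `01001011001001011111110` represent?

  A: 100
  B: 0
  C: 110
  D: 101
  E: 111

Read left to right; each codeword is recognised as soon as it completes (prefix code):
  0→B | 100→A | 101→D | 100→A | 100→A | 101→D | 111→E | 111→E | 0→B
Decoded message: BADAADEEB

BADAADEEB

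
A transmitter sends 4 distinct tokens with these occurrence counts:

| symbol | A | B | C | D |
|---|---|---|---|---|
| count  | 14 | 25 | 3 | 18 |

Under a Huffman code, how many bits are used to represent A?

Huffman merges, smallest pair first:
merge C(3) and A(14): 17
merge 17 and D(18): 35
merge B(25) and 35: 60
A sits 3 levels below the root, so its codeword is 3 bits.

3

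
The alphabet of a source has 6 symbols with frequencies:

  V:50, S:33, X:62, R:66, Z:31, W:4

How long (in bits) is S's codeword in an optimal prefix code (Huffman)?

Huffman merges, smallest pair first:
W(4) + Z(31) → 35
S(33) + 35 → 68
V(50) + X(62) → 112
R(66) + 68 → 134
112 + 134 → 246
S sits 3 levels below the root, so its codeword is 3 bits.

3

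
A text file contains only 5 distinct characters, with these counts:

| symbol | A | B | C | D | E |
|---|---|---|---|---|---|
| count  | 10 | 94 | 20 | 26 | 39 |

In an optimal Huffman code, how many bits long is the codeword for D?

3

Build the tree from the bottom:
A(10) + C(20) → 30
D(26) + 30 → 56
E(39) + 56 → 95
B(94) + 95 → 189
The subtree containing D is merged 3 times, so code length = 3.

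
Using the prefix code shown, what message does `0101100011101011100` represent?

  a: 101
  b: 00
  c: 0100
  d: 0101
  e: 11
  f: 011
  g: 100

Read left to right; each codeword is recognised as soon as it completes (prefix code):
  0101→d | 100→g | 011→f | 101→a | 011→f | 100→g
Decoded message: dgfafg

dgfafg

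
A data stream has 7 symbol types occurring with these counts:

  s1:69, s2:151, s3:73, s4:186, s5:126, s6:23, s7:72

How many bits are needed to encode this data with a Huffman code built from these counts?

1855

Greedily combine the two least-frequent nodes:
merge s6(23) and s1(69): 92
merge s7(72) and s3(73): 145
merge 92 and s5(126): 218
merge 145 and s2(151): 296
merge s4(186) and 218: 404
merge 296 and 404: 700
Each symbol's bit-cost is frequency × depth; summing gives 1855 bits (equivalently 92 + 145 + 218 + 296 + 404 + 700).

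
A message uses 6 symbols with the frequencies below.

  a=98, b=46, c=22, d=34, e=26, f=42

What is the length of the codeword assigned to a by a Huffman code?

1

Build the tree from the bottom:
combine c(22), e(26) → 48
combine d(34), f(42) → 76
combine b(46), 48 → 94
combine 76, 94 → 170
combine a(98), 170 → 268
a is a child of the root — depth 1, so its codeword is a single bit.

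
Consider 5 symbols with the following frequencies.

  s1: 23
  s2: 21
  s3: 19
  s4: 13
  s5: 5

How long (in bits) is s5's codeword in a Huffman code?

Huffman merges, smallest pair first:
merge s5(5) and s4(13): 18
merge 18 and s3(19): 37
merge s2(21) and s1(23): 44
merge 37 and 44: 81
s5 sits 3 levels below the root, so its codeword is 3 bits.

3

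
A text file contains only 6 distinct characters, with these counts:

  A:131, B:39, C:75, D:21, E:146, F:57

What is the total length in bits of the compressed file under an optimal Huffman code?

Build the Huffman tree bottom-up:
merge D(21) and B(39): 60
merge F(57) and 60: 117
merge C(75) and 117: 192
merge A(131) and E(146): 277
merge 192 and 277: 469
Each symbol's bit-cost is frequency × depth; summing gives 1115 bits (equivalently 60 + 117 + 192 + 277 + 469).

1115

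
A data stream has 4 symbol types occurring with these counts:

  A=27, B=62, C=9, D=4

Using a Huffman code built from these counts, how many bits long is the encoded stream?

155

Build the Huffman tree bottom-up:
combine D(4), C(9) → 13
combine 13, A(27) → 40
combine 40, B(62) → 102
The encoded length is the sum of every internal node's weight: 13 + 40 + 102 = 155 bits.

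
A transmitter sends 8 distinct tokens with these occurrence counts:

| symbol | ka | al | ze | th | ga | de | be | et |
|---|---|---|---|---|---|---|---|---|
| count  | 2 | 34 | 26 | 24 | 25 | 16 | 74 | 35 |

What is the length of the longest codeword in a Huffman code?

Merge the two lowest-weight nodes at each step:
merge ka(2) and de(16): 18
merge 18 and th(24): 42
merge ga(25) and ze(26): 51
merge al(34) and et(35): 69
merge 42 and 51: 93
merge 69 and be(74): 143
merge 93 and 143: 236
The rarest symbols sit at the bottom; the longest codeword is 4 bits.

4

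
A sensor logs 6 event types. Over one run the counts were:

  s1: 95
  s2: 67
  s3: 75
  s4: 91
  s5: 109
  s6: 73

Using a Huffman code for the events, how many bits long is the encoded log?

1326

Greedily combine the two least-frequent nodes:
merge s2(67) and s6(73): 140
merge s3(75) and s4(91): 166
merge s1(95) and s5(109): 204
merge 140 and 166: 306
merge 204 and 306: 510
Each symbol's bit-cost is frequency × depth; summing gives 1326 bits (equivalently 140 + 166 + 204 + 306 + 510).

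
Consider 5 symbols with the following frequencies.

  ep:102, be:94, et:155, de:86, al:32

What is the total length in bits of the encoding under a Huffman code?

Build the Huffman tree bottom-up:
combine al(32), de(86) → 118
combine be(94), ep(102) → 196
combine 118, et(155) → 273
combine 196, 273 → 469
Each symbol's bit-cost is frequency × depth; summing gives 1056 bits (equivalently 118 + 196 + 273 + 469).

1056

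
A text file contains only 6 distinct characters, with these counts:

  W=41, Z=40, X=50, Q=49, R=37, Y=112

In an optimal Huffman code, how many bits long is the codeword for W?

Build the tree from the bottom:
combine R(37), Z(40) → 77
combine W(41), Q(49) → 90
combine X(50), 77 → 127
combine 90, Y(112) → 202
combine 127, 202 → 329
W sits 3 levels below the root, so its codeword is 3 bits.

3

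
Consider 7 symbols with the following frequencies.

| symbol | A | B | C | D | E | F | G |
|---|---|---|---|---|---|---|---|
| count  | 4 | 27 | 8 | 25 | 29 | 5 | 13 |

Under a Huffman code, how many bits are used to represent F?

5

Repeatedly merge the two smallest:
combine A(4), F(5) → 9
combine C(8), 9 → 17
combine G(13), 17 → 30
combine D(25), B(27) → 52
combine E(29), 30 → 59
combine 52, 59 → 111
F's leaf is at depth 5, giving a 5-bit codeword.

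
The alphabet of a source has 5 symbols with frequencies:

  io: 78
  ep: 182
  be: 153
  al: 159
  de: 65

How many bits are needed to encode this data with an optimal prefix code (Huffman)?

1417

Merge the two smallest weights repeatedly:
combine de(65), io(78) → 143
combine 143, be(153) → 296
combine al(159), ep(182) → 341
combine 296, 341 → 637
The encoded length is the sum of every internal node's weight: 143 + 296 + 341 + 637 = 1417 bits.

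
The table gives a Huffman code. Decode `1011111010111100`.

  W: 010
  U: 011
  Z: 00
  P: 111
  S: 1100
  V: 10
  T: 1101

VPTUS

Read left to right; each codeword is recognised as soon as it completes (prefix code):
  10→V | 111→P | 1101→T | 011→U | 1100→S
Decoded message: VPTUS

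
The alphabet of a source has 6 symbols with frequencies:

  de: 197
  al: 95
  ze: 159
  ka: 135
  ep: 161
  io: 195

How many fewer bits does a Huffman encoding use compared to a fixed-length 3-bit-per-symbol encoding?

Fixed-length: 3 bits × 942 symbols = 2826 bits.
Huffman merges:
merge al(95) and ka(135): 230
merge ze(159) and ep(161): 320
merge io(195) and de(197): 392
merge 230 and 320: 550
merge 392 and 550: 942
Huffman total = 230 + 320 + 392 + 550 + 942 = 2434 bits.
Saving = 2826 − 2434 = 392 bits.

392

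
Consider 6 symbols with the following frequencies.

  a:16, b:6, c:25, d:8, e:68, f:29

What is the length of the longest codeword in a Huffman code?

4

Merge the two lowest-weight nodes at each step:
combine b(6), d(8) → 14
combine 14, a(16) → 30
combine c(25), f(29) → 54
combine 30, 54 → 84
combine e(68), 84 → 152
Maximum depth reached is 4.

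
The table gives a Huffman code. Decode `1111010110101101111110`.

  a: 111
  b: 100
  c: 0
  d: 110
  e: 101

aecdeead

Read left to right; each codeword is recognised as soon as it completes (prefix code):
  111→a | 101→e | 0→c | 110→d | 101→e | 101→e | 111→a | 110→d
Decoded message: aecdeead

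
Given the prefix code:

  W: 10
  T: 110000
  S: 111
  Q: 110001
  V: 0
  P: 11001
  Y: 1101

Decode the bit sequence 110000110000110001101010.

TTQWWW

Read left to right; each codeword is recognised as soon as it completes (prefix code):
  110000→T | 110000→T | 110001→Q | 10→W | 10→W | 10→W
Decoded message: TTQWWW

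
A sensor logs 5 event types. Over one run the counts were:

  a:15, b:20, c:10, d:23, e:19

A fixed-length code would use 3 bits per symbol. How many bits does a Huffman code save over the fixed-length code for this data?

Fixed-length: 3 bits × 87 symbols = 261 bits.
Huffman merges:
merge c(10) and a(15): 25
merge e(19) and b(20): 39
merge d(23) and 25: 48
merge 39 and 48: 87
Huffman total = 25 + 39 + 48 + 87 = 199 bits.
Saving = 261 − 199 = 62 bits.

62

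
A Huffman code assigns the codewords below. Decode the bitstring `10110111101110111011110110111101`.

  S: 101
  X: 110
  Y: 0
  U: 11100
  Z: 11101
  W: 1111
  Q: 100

Read left to right; each codeword is recognised as soon as it completes (prefix code):
  101→S | 101→S | 11101→Z | 110→X | 11101→Z | 11101→Z | 101→S | 11101→Z
Decoded message: SSZXZZSZ

SSZXZZSZ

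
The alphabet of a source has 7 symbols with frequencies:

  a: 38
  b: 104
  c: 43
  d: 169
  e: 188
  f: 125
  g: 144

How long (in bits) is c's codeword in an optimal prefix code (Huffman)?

Build the tree from the bottom:
merge a(38) and c(43): 81
merge 81 and b(104): 185
merge f(125) and g(144): 269
merge d(169) and 185: 354
merge e(188) and 269: 457
merge 354 and 457: 811
c sits 4 levels below the root, so its codeword is 4 bits.

4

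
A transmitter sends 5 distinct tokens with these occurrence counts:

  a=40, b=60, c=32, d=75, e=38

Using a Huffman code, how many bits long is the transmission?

560

Merge the two smallest weights repeatedly:
c(32) + e(38) → 70
a(40) + b(60) → 100
70 + d(75) → 145
100 + 145 → 245
Total encoded bits = sum of merged weights = 70 + 100 + 145 + 245 = 560.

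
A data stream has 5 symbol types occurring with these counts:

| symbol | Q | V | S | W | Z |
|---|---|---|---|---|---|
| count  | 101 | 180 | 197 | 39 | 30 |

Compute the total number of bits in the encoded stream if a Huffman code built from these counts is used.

1136

Build the Huffman tree bottom-up:
combine Z(30), W(39) → 69
combine 69, Q(101) → 170
combine 170, V(180) → 350
combine S(197), 350 → 547
Each symbol's bit-cost is frequency × depth; summing gives 1136 bits (equivalently 69 + 170 + 350 + 547).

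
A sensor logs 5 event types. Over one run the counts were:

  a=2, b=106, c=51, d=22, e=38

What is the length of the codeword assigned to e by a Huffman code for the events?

3

Huffman merges, smallest pair first:
merge a(2) and d(22): 24
merge 24 and e(38): 62
merge c(51) and 62: 113
merge b(106) and 113: 219
The subtree containing e is merged 3 times, so code length = 3.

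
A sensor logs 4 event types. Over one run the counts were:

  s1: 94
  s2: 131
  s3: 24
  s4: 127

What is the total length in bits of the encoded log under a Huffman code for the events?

Merge the two smallest weights repeatedly:
merge s3(24) and s1(94): 118
merge 118 and s4(127): 245
merge s2(131) and 245: 376
Total encoded bits = sum of merged weights = 118 + 245 + 376 = 739.

739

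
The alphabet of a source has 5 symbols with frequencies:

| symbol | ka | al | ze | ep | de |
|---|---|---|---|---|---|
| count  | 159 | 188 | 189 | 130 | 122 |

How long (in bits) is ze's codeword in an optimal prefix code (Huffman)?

Huffman merges, smallest pair first:
merge de(122) and ep(130): 252
merge ka(159) and al(188): 347
merge ze(189) and 252: 441
merge 347 and 441: 788
ze sits 2 levels below the root, so its codeword is 2 bits.

2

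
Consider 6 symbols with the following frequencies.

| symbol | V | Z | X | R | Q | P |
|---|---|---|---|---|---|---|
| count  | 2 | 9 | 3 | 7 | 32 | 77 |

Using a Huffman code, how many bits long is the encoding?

221

Greedily combine the two least-frequent nodes:
V(2) + X(3) → 5
5 + R(7) → 12
Z(9) + 12 → 21
21 + Q(32) → 53
53 + P(77) → 130
The encoded length is the sum of every internal node's weight: 5 + 12 + 21 + 53 + 130 = 221 bits.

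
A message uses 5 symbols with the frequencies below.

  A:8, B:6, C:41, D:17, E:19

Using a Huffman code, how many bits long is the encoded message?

186

Merge the two smallest weights repeatedly:
merge B(6) and A(8): 14
merge 14 and D(17): 31
merge E(19) and 31: 50
merge C(41) and 50: 91
Total encoded bits = sum of merged weights = 14 + 31 + 50 + 91 = 186.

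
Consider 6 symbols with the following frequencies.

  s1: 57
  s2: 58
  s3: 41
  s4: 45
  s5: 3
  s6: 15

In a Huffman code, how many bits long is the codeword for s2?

2

Huffman merges, smallest pair first:
s5(3) + s6(15) → 18
18 + s3(41) → 59
s4(45) + s1(57) → 102
s2(58) + 59 → 117
102 + 117 → 219
s2's leaf is at depth 2, giving a 2-bit codeword.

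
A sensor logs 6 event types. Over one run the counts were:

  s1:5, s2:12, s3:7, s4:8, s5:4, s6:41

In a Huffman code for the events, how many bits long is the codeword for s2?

3

Repeatedly merge the two smallest:
s5(4) + s1(5) → 9
s3(7) + s4(8) → 15
9 + s2(12) → 21
15 + 21 → 36
36 + s6(41) → 77
s2's leaf is at depth 3, giving a 3-bit codeword.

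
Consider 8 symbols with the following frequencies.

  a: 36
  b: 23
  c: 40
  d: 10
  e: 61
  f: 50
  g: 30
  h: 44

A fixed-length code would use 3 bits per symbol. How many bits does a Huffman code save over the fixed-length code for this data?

Fixed-length: 3 bits × 294 symbols = 882 bits.
Huffman merges:
merge d(10) and b(23): 33
merge g(30) and 33: 63
merge a(36) and c(40): 76
merge h(44) and f(50): 94
merge e(61) and 63: 124
merge 76 and 94: 170
merge 124 and 170: 294
Huffman total = 33 + 63 + 76 + 94 + 124 + 170 + 294 = 854 bits.
Saving = 882 − 854 = 28 bits.

28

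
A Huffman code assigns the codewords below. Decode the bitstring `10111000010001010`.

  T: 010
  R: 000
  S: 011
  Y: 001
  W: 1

WSWRTYT

Read left to right; each codeword is recognised as soon as it completes (prefix code):
  1→W | 011→S | 1→W | 000→R | 010→T | 001→Y | 010→T
Decoded message: WSWRTYT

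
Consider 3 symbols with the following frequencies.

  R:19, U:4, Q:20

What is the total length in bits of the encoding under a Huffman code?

Greedily combine the two least-frequent nodes:
combine U(4), R(19) → 23
combine Q(20), 23 → 43
Total encoded bits = sum of merged weights = 23 + 43 = 66.

66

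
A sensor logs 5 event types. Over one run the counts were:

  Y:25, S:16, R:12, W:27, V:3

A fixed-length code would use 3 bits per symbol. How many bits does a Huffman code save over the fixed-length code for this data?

Fixed-length: 3 bits × 83 symbols = 249 bits.
Huffman merges:
combine V(3), R(12) → 15
combine 15, S(16) → 31
combine Y(25), W(27) → 52
combine 31, 52 → 83
Huffman total = 15 + 31 + 52 + 83 = 181 bits.
Saving = 249 − 181 = 68 bits.

68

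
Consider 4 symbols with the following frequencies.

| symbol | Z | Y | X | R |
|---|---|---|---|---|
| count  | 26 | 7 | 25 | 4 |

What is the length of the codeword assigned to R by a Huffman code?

Huffman merges, smallest pair first:
merge R(4) and Y(7): 11
merge 11 and X(25): 36
merge Z(26) and 36: 62
The subtree containing R is merged 3 times, so code length = 3.

3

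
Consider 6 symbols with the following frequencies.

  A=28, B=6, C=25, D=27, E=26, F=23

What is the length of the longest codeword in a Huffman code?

Merge the two lowest-weight nodes at each step:
B(6) + F(23) → 29
C(25) + E(26) → 51
D(27) + A(28) → 55
29 + 51 → 80
55 + 80 → 135
The rarest symbols sit at the bottom; the longest codeword is 3 bits.

3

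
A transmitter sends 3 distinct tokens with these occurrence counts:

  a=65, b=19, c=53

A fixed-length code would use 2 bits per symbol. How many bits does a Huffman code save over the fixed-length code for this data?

Fixed-length: 2 bits × 137 symbols = 274 bits.
Huffman merges:
combine b(19), c(53) → 72
combine a(65), 72 → 137
Huffman total = 72 + 137 = 209 bits.
Saving = 274 − 209 = 65 bits.

65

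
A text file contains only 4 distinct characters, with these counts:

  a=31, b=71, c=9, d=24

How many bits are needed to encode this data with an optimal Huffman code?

232

Greedily combine the two least-frequent nodes:
c(9) + d(24) → 33
a(31) + 33 → 64
64 + b(71) → 135
Each symbol's bit-cost is frequency × depth; summing gives 232 bits (equivalently 33 + 64 + 135).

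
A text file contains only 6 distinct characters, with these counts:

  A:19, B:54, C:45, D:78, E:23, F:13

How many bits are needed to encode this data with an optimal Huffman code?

Merge the two smallest weights repeatedly:
F(13) + A(19) → 32
E(23) + 32 → 55
C(45) + B(54) → 99
55 + D(78) → 133
99 + 133 → 232
The encoded length is the sum of every internal node's weight: 32 + 55 + 99 + 133 + 232 = 551 bits.

551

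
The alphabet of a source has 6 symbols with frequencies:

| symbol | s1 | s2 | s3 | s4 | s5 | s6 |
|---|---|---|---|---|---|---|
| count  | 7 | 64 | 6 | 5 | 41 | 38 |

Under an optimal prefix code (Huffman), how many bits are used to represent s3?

5

Huffman merges, smallest pair first:
s4(5) + s3(6) → 11
s1(7) + 11 → 18
18 + s6(38) → 56
s5(41) + 56 → 97
s2(64) + 97 → 161
s3's leaf is at depth 5, giving a 5-bit codeword.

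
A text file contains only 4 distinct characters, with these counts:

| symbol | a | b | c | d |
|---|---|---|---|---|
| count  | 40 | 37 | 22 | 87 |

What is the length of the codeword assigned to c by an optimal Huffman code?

3

Build the tree from the bottom:
c(22) + b(37) → 59
a(40) + 59 → 99
d(87) + 99 → 186
c sits 3 levels below the root, so its codeword is 3 bits.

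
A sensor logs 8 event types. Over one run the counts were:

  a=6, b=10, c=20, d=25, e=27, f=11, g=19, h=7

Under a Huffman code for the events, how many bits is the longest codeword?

Merge the two lowest-weight nodes at each step:
a(6) + h(7) → 13
b(10) + f(11) → 21
13 + g(19) → 32
c(20) + 21 → 41
d(25) + e(27) → 52
32 + 41 → 73
52 + 73 → 125
The first pair merged (a, h) ends up deepest, at depth 4.

4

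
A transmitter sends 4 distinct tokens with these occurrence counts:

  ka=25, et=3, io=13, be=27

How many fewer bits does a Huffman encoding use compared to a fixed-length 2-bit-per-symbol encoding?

Fixed-length: 2 bits × 68 symbols = 136 bits.
Huffman merges:
merge et(3) and io(13): 16
merge 16 and ka(25): 41
merge be(27) and 41: 68
Huffman total = 16 + 41 + 68 = 125 bits.
Saving = 136 − 125 = 11 bits.

11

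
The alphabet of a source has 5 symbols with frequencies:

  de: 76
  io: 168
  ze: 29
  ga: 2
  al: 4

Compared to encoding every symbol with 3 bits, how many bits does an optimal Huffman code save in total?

Fixed-length: 3 bits × 279 symbols = 837 bits.
Huffman merges:
combine ga(2), al(4) → 6
combine 6, ze(29) → 35
combine 35, de(76) → 111
combine 111, io(168) → 279
Huffman total = 6 + 35 + 111 + 279 = 431 bits.
Saving = 837 − 431 = 406 bits.

406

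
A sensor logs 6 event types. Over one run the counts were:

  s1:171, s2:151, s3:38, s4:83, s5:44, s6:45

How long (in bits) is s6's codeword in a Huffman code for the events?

Build the tree from the bottom:
combine s3(38), s5(44) → 82
combine s6(45), 82 → 127
combine s4(83), 127 → 210
combine s2(151), s1(171) → 322
combine 210, 322 → 532
The subtree containing s6 is merged 3 times, so code length = 3.

3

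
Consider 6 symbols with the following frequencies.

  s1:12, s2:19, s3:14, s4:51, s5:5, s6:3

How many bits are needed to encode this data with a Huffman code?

218

Build the Huffman tree bottom-up:
merge s6(3) and s5(5): 8
merge 8 and s1(12): 20
merge s3(14) and s2(19): 33
merge 20 and 33: 53
merge s4(51) and 53: 104
Total encoded bits = sum of merged weights = 8 + 20 + 33 + 53 + 104 = 218.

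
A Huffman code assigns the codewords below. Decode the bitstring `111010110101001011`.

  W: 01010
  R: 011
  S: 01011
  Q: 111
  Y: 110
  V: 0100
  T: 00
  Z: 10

Read left to right; each codeword is recognised as soon as it completes (prefix code):
  111→Q | 01011→S | 01010→W | 01011→S
Decoded message: QSWS

QSWS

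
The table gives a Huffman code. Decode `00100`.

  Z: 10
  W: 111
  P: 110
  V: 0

VVZV

Read left to right; each codeword is recognised as soon as it completes (prefix code):
  0→V | 0→V | 10→Z | 0→V
Decoded message: VVZV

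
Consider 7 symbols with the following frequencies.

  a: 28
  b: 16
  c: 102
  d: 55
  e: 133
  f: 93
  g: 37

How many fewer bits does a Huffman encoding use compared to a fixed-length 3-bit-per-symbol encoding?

203

Fixed-length: 3 bits × 464 symbols = 1392 bits.
Huffman merges:
combine b(16), a(28) → 44
combine g(37), 44 → 81
combine d(55), 81 → 136
combine f(93), c(102) → 195
combine e(133), 136 → 269
combine 195, 269 → 464
Huffman total = 44 + 81 + 136 + 195 + 269 + 464 = 1189 bits.
Saving = 1392 − 1189 = 203 bits.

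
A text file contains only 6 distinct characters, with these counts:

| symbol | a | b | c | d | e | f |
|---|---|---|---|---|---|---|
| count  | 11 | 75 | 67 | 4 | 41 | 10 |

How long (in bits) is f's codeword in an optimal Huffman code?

5

Repeatedly merge the two smallest:
d(4) + f(10) → 14
a(11) + 14 → 25
25 + e(41) → 66
66 + c(67) → 133
b(75) + 133 → 208
f sits 5 levels below the root, so its codeword is 5 bits.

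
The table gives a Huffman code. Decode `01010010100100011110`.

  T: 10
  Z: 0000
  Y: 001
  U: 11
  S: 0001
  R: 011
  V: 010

Read left to right; each codeword is recognised as soon as it completes (prefix code):
  010→V | 10→T | 010→V | 10→T | 010→V | 001→Y | 11→U | 10→T
Decoded message: VTVTVYUT

VTVTVYUT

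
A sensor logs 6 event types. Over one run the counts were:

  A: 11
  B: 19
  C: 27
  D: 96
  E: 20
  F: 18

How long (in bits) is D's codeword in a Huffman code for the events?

1

Repeatedly merge the two smallest:
combine A(11), F(18) → 29
combine B(19), E(20) → 39
combine C(27), 29 → 56
combine 39, 56 → 95
combine 95, D(96) → 191
D is merged only at the final step, so code length = 1.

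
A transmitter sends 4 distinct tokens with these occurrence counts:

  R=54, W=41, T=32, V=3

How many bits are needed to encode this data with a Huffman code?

241

Greedily combine the two least-frequent nodes:
V(3) + T(32) → 35
35 + W(41) → 76
R(54) + 76 → 130
Each symbol's bit-cost is frequency × depth; summing gives 241 bits (equivalently 35 + 76 + 130).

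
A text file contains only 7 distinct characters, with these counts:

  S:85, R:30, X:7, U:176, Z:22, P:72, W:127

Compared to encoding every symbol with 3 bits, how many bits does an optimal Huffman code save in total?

Fixed-length: 3 bits × 519 symbols = 1557 bits.
Huffman merges:
combine X(7), Z(22) → 29
combine 29, R(30) → 59
combine 59, P(72) → 131
combine S(85), W(127) → 212
combine 131, U(176) → 307
combine 212, 307 → 519
Huffman total = 29 + 59 + 131 + 212 + 307 + 519 = 1257 bits.
Saving = 1557 − 1257 = 300 bits.

300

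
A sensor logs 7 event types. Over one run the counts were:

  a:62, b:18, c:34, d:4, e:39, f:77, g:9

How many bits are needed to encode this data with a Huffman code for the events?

595

Merge the two smallest weights repeatedly:
merge d(4) and g(9): 13
merge 13 and b(18): 31
merge 31 and c(34): 65
merge e(39) and a(62): 101
merge 65 and f(77): 142
merge 101 and 142: 243
Each symbol's bit-cost is frequency × depth; summing gives 595 bits (equivalently 13 + 31 + 65 + 101 + 142 + 243).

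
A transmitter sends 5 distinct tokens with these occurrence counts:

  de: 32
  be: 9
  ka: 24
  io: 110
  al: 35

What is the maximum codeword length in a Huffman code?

4

Merge the two lowest-weight nodes at each step:
be(9) + ka(24) → 33
de(32) + 33 → 65
al(35) + 65 → 100
100 + io(110) → 210
The rarest symbols sit at the bottom; the longest codeword is 4 bits.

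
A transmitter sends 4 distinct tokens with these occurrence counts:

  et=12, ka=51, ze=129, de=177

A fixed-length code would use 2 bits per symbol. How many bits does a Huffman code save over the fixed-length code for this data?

114

Fixed-length: 2 bits × 369 symbols = 738 bits.
Huffman merges:
merge et(12) and ka(51): 63
merge 63 and ze(129): 192
merge de(177) and 192: 369
Huffman total = 63 + 192 + 369 = 624 bits.
Saving = 738 − 624 = 114 bits.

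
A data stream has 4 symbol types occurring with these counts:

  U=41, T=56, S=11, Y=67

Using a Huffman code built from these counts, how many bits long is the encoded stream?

335

Build the Huffman tree bottom-up:
combine S(11), U(41) → 52
combine 52, T(56) → 108
combine Y(67), 108 → 175
Total encoded bits = sum of merged weights = 52 + 108 + 175 = 335.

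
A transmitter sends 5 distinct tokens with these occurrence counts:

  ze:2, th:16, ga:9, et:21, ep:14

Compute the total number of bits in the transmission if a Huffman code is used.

Merge the two smallest weights repeatedly:
combine ze(2), ga(9) → 11
combine 11, ep(14) → 25
combine th(16), et(21) → 37
combine 25, 37 → 62
Each symbol's bit-cost is frequency × depth; summing gives 135 bits (equivalently 11 + 25 + 37 + 62).

135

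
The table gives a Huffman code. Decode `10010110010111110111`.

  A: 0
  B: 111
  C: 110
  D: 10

Read left to right; each codeword is recognised as soon as it completes (prefix code):
  10→D | 0→A | 10→D | 110→C | 0→A | 10→D | 111→B | 110→C | 111→B
Decoded message: DADCADBCB

DADCADBCB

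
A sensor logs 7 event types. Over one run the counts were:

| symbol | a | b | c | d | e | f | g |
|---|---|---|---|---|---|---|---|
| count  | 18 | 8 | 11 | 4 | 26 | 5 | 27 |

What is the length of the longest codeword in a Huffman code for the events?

5

Merge the two lowest-weight nodes at each step:
combine d(4), f(5) → 9
combine b(8), 9 → 17
combine c(11), 17 → 28
combine a(18), e(26) → 44
combine g(27), 28 → 55
combine 44, 55 → 99
Maximum depth reached is 5.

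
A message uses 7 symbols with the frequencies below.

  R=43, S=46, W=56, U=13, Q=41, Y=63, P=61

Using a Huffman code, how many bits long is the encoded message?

Merge the two smallest weights repeatedly:
combine U(13), Q(41) → 54
combine R(43), S(46) → 89
combine 54, W(56) → 110
combine P(61), Y(63) → 124
combine 89, 110 → 199
combine 124, 199 → 323
Total encoded bits = sum of merged weights = 54 + 89 + 110 + 124 + 199 + 323 = 899.

899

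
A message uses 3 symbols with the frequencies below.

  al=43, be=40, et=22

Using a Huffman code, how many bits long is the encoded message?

167

Merge the two smallest weights repeatedly:
et(22) + be(40) → 62
al(43) + 62 → 105
Total encoded bits = sum of merged weights = 62 + 105 = 167.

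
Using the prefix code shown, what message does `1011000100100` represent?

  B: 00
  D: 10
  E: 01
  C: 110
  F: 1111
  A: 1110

DCBDEB

Read left to right; each codeword is recognised as soon as it completes (prefix code):
  10→D | 110→C | 00→B | 10→D | 01→E | 00→B
Decoded message: DCBDEB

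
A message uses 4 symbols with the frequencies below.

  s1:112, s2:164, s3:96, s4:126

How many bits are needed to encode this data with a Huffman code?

996

Build the Huffman tree bottom-up:
s3(96) + s1(112) → 208
s4(126) + s2(164) → 290
208 + 290 → 498
Total encoded bits = sum of merged weights = 208 + 290 + 498 = 996.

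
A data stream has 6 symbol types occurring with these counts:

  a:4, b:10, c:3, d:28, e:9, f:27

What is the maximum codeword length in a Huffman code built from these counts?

5

Merge the two lowest-weight nodes at each step:
merge c(3) and a(4): 7
merge 7 and e(9): 16
merge b(10) and 16: 26
merge 26 and f(27): 53
merge d(28) and 53: 81
The first pair merged (c, a) ends up deepest, at depth 5.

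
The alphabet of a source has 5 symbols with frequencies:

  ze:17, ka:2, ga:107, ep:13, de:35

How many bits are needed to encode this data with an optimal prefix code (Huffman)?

Build the Huffman tree bottom-up:
merge ka(2) and ep(13): 15
merge 15 and ze(17): 32
merge 32 and de(35): 67
merge 67 and ga(107): 174
Each symbol's bit-cost is frequency × depth; summing gives 288 bits (equivalently 15 + 32 + 67 + 174).

288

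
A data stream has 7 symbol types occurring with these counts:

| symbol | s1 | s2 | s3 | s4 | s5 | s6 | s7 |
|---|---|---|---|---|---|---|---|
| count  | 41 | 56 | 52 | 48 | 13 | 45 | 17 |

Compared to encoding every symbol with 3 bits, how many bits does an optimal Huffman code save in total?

Fixed-length: 3 bits × 272 symbols = 816 bits.
Huffman merges:
merge s5(13) and s7(17): 30
merge 30 and s1(41): 71
merge s6(45) and s4(48): 93
merge s3(52) and s2(56): 108
merge 71 and 93: 164
merge 108 and 164: 272
Huffman total = 30 + 71 + 93 + 108 + 164 + 272 = 738 bits.
Saving = 816 − 738 = 78 bits.

78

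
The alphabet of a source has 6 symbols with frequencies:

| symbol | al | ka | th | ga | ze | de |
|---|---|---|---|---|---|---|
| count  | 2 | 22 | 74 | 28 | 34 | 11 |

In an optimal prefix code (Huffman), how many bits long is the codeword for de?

4

Repeatedly merge the two smallest:
combine al(2), de(11) → 13
combine 13, ka(22) → 35
combine ga(28), ze(34) → 62
combine 35, 62 → 97
combine th(74), 97 → 171
The subtree containing de is merged 4 times, so code length = 4.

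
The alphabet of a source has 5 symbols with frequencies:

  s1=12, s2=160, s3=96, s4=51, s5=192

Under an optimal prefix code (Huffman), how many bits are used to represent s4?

Huffman merges, smallest pair first:
s1(12) + s4(51) → 63
63 + s3(96) → 159
159 + s2(160) → 319
s5(192) + 319 → 511
The subtree containing s4 is merged 4 times, so code length = 4.

4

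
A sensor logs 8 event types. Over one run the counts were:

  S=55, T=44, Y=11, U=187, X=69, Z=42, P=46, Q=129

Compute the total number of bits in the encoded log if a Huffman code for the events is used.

1576

Build the Huffman tree bottom-up:
combine Y(11), Z(42) → 53
combine T(44), P(46) → 90
combine 53, S(55) → 108
combine X(69), 90 → 159
combine 108, Q(129) → 237
combine 159, U(187) → 346
combine 237, 346 → 583
Each symbol's bit-cost is frequency × depth; summing gives 1576 bits (equivalently 53 + 90 + 108 + 159 + 237 + 346 + 583).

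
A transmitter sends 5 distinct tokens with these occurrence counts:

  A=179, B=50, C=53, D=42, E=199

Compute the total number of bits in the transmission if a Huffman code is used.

1084

Build the Huffman tree bottom-up:
D(42) + B(50) → 92
C(53) + 92 → 145
145 + A(179) → 324
E(199) + 324 → 523
Total encoded bits = sum of merged weights = 92 + 145 + 324 + 523 = 1084.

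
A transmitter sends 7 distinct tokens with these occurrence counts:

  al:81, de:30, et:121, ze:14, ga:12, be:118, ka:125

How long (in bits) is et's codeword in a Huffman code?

Huffman merges, smallest pair first:
combine ga(12), ze(14) → 26
combine 26, de(30) → 56
combine 56, al(81) → 137
combine be(118), et(121) → 239
combine ka(125), 137 → 262
combine 239, 262 → 501
et's leaf is at depth 2, giving a 2-bit codeword.

2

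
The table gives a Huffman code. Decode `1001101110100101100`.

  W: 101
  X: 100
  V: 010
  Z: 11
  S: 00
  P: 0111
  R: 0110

XZPVVZS

Read left to right; each codeword is recognised as soon as it completes (prefix code):
  100→X | 11→Z | 0111→P | 010→V | 010→V | 11→Z | 00→S
Decoded message: XZPVVZS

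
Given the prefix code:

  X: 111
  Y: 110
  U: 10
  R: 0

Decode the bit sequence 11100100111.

XRRURX

Read left to right; each codeword is recognised as soon as it completes (prefix code):
  111→X | 0→R | 0→R | 10→U | 0→R | 111→X
Decoded message: XRRURX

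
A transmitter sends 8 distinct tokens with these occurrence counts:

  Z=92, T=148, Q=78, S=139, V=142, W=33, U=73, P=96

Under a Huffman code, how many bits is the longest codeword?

Merge the two lowest-weight nodes at each step:
combine W(33), U(73) → 106
combine Q(78), Z(92) → 170
combine P(96), 106 → 202
combine S(139), V(142) → 281
combine T(148), 170 → 318
combine 202, 281 → 483
combine 318, 483 → 801
The rarest symbols sit at the bottom; the longest codeword is 4 bits.

4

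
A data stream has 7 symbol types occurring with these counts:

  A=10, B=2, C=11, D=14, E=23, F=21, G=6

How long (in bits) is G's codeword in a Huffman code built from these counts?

4

Repeatedly merge the two smallest:
merge B(2) and G(6): 8
merge 8 and A(10): 18
merge C(11) and D(14): 25
merge 18 and F(21): 39
merge E(23) and 25: 48
merge 39 and 48: 87
G sits 4 levels below the root, so its codeword is 4 bits.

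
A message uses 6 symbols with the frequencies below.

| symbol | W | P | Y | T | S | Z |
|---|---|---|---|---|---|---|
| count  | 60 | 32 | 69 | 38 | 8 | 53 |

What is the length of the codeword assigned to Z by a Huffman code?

2

Build the tree from the bottom:
combine S(8), P(32) → 40
combine T(38), 40 → 78
combine Z(53), W(60) → 113
combine Y(69), 78 → 147
combine 113, 147 → 260
Z sits 2 levels below the root, so its codeword is 2 bits.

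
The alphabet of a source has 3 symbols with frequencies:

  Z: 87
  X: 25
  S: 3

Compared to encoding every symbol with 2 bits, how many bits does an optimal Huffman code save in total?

Fixed-length: 2 bits × 115 symbols = 230 bits.
Huffman merges:
combine S(3), X(25) → 28
combine 28, Z(87) → 115
Huffman total = 28 + 115 = 143 bits.
Saving = 230 − 143 = 87 bits.

87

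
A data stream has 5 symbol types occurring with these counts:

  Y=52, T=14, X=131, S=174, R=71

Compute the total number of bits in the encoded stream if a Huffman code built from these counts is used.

913

Greedily combine the two least-frequent nodes:
merge T(14) and Y(52): 66
merge 66 and R(71): 137
merge X(131) and 137: 268
merge S(174) and 268: 442
Total encoded bits = sum of merged weights = 66 + 137 + 268 + 442 = 913.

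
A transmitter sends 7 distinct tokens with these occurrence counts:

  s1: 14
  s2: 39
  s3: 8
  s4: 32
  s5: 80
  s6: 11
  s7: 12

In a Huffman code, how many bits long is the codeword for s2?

Build the tree from the bottom:
combine s3(8), s6(11) → 19
combine s7(12), s1(14) → 26
combine 19, 26 → 45
combine s4(32), s2(39) → 71
combine 45, 71 → 116
combine s5(80), 116 → 196
s2 sits 3 levels below the root, so its codeword is 3 bits.

3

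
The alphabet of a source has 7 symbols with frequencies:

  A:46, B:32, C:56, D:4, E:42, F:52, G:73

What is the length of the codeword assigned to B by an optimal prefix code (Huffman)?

4

Huffman merges, smallest pair first:
D(4) + B(32) → 36
36 + E(42) → 78
A(46) + F(52) → 98
C(56) + G(73) → 129
78 + 98 → 176
129 + 176 → 305
B sits 4 levels below the root, so its codeword is 4 bits.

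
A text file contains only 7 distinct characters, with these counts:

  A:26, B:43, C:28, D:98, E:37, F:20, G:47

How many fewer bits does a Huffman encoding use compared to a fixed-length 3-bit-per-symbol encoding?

99

Fixed-length: 3 bits × 299 symbols = 897 bits.
Huffman merges:
combine F(20), A(26) → 46
combine C(28), E(37) → 65
combine B(43), 46 → 89
combine G(47), 65 → 112
combine 89, D(98) → 187
combine 112, 187 → 299
Huffman total = 46 + 65 + 89 + 112 + 187 + 299 = 798 bits.
Saving = 897 − 798 = 99 bits.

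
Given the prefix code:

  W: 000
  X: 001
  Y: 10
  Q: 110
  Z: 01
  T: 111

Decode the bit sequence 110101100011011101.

QYQXYTZ

Read left to right; each codeword is recognised as soon as it completes (prefix code):
  110→Q | 10→Y | 110→Q | 001→X | 10→Y | 111→T | 01→Z
Decoded message: QYQXYTZ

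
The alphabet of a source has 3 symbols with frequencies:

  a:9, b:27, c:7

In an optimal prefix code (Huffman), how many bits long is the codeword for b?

1

Repeatedly merge the two smallest:
merge c(7) and a(9): 16
merge 16 and b(27): 43
b is merged only at the final step, so code length = 1.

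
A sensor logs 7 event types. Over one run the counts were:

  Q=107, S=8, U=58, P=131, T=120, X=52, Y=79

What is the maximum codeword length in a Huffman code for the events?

Merge the two lowest-weight nodes at each step:
combine S(8), X(52) → 60
combine U(58), 60 → 118
combine Y(79), Q(107) → 186
combine 118, T(120) → 238
combine P(131), 186 → 317
combine 238, 317 → 555
Maximum depth reached is 4.

4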